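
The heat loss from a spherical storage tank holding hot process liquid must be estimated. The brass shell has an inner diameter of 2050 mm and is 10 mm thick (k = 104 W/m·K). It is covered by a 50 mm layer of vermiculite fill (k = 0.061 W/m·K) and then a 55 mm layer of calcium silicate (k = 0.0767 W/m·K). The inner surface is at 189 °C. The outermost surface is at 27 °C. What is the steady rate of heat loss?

Radial (spherical) resistances in series:
R_brass shell = (1/1.025 − 1/1.035)/(4π×104) = 7.213×10^-6 K/W
R_vermiculite fill = (1/1.035 − 1/1.085)/(4π×0.061) = 0.05808 K/W
R_calcium silicate = (1/1.085 − 1/1.14)/(4π×0.0767) = 0.04613 K/W
R_total = 0.1042 K/W
Q = ΔT/R_total = 162/0.1042

Q ≈ 1550 W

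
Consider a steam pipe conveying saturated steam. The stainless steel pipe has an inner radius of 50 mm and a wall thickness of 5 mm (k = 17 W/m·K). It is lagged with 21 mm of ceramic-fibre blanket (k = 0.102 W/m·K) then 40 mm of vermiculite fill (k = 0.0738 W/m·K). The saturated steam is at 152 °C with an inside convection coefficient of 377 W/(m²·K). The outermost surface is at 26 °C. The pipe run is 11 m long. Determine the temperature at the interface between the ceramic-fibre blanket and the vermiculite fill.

T ≈ 107 °C

Radial resistances (cylindrical: R_cond = ln(r_o/r_i)/(2πkL), R_conv = 1/(h·2πrL)):
R_inner film = 1/(h_i·2πr₁L) = 1/(377×2π×0.05×11) = 7.676×10^-4 K/W
R_stainless steel pipe wall = ln(55/50)/(2π×17×11) = 8.112×10^-5 K/W
R_ceramic-fibre blanket = ln(76/55)/(2π×0.102×11) = 0.04587 K/W
R_vermiculite fill = ln(116/76)/(2π×0.0738×11) = 0.0829 K/W
R_total = 0.1296 K/W
Q = ΔT/R_total = 126/0.1296
Q = 972 W
T_interface = T_inner − Q·ΣR(inner→interface) = 152 − 972×0.04672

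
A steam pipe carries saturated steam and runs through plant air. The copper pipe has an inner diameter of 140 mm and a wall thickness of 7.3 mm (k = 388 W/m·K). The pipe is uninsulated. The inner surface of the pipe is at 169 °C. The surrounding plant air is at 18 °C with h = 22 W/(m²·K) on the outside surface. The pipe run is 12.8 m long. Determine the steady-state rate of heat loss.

Q ≈ 20600 W

Radial resistances (cylindrical: R_cond = ln(r_o/r_i)/(2πkL), R_conv = 1/(h·2πrL)):
R_copper pipe wall = ln(77.3/70)/(2π×388×12.8) = 3.179×10^-6 K/W
R_outer film = 1/(h_o·2πr_oL) = 1/(22×2π×0.0773×12.8) = 0.007312 K/W
R_total = 0.007315 K/W
Q = ΔT/R_total = 151/0.007315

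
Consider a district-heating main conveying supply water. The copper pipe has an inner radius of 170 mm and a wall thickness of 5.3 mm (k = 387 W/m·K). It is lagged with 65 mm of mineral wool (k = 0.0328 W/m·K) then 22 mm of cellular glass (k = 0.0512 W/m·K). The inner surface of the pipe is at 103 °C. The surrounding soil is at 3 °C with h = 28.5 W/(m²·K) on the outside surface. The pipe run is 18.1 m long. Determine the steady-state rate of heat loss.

Cylindrical conduction, so R = ln(r₂/r₁)/(2πkL) per layer, in series:
R_copper pipe wall = ln(175.3/170)/(2π×387×18.1) = 6.975×10^-7 K/W
R_mineral wool = ln(240.3/175.3)/(2π×0.0328×18.1) = 0.08455 K/W
R_cellular glass = ln(262.3/240.3)/(2π×0.0512×18.1) = 0.01504 K/W
R_outer film = 1/(h_o·2πr_oL) = 1/(28.5×2π×0.2623×18.1) = 0.001176 K/W
R_total = 0.1008 K/W
Q = ΔT/R_total = 100/0.1008

Q ≈ 992 W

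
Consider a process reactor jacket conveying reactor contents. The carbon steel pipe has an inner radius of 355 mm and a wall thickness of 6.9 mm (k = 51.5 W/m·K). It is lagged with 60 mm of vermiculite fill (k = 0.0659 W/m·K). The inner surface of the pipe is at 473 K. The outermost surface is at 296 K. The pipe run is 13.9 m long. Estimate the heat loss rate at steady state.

Per-layer cylindrical resistances, series-summed:
R_carbon steel pipe wall = ln(361.9/355)/(2π×51.5×13.9) = 4.28×10^-6 K/W
R_vermiculite fill = ln(421.9/361.9)/(2π×0.0659×13.9) = 0.02665 K/W
R_total = 0.02666 K/W
Q = ΔT/R_total = 177/0.02666

Q ≈ 6640 W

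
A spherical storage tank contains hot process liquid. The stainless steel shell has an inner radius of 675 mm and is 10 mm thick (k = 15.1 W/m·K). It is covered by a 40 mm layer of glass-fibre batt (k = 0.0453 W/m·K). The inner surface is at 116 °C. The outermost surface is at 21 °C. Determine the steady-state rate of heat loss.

Q ≈ 671 W

Radial (spherical) resistances in series:
R_stainless steel shell = (1/0.675 − 1/0.685)/(4π×15.1) = 1.14×10^-4 K/W
R_glass-fibre batt = (1/0.685 − 1/0.725)/(4π×0.0453) = 0.1415 K/W
R_total = 0.1416 K/W
Q = ΔT/R_total = 95/0.1416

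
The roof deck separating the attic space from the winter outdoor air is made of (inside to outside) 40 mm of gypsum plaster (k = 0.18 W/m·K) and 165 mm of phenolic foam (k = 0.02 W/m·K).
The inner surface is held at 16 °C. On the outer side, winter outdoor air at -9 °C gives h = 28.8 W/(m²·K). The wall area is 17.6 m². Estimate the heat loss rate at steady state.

Q ≈ 51.7 W

Using the resistance-network approach (series):
R_gypsum plaster = L/(kA) = 0.04/(0.18×17.6) = 0.01263 K/W
R_phenolic foam = L/(kA) = 0.165/(0.02×17.6) = 0.4688 K/W
R_outer film = 1/(h_o·A) = 1/(28.8×17.6) = 0.001973 K/W
R_total = 0.4833 K/W
Q = ΔT / R_total = 25 / 0.4833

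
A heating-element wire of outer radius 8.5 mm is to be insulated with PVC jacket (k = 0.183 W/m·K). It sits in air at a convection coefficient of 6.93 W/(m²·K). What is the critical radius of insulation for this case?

r_cr ≈ 26.4 mm

For a cylinder r_cr = k/h = 0.183/6.93
r_cr = 26.4 mm; since the bare radius (8.5 mm) is below r_cr, adding a thin layer of insulation will *increase* heat loss.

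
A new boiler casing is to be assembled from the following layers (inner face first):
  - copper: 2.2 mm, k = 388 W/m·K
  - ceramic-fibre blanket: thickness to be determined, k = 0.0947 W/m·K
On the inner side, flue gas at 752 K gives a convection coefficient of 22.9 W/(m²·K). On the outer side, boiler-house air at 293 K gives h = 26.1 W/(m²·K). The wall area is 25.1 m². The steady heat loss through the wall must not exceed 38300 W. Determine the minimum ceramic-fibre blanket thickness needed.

Thermal resistances in series:
R_inner film = 1/(h_i·A) = 1/(22.9×25.1) = 0.00174 K/W
R_copper = L/(kA) = 0.0022/(388×25.1) = 2.259×10^-7 K/W
R_outer film = 1/(h_o·A) = 1/(26.1×25.1) = 0.001526 K/W
Sum of the known resistances R_other = 0.003266 K/W
Required total resistance R_tot = ΔT/Q_allow = 459/38300 = 0.01198 K/W
R_ceramic-fibre blanket = R_tot − R_other = 0.008718 K/W
L = R·k·A = 0.008718×0.0947×25.1

L ≈ 20.7 mm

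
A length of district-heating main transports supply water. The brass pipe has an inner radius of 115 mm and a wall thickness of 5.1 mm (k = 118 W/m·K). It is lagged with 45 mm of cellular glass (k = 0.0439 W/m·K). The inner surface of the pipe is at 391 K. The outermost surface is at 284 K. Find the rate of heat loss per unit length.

q′ ≈ 92.7 W/m

Treating each annulus and film as a series resistance:
R_brass pipe wall = ln(120.1/115)/(2π×118×1) = 5.853×10^-5 K/W
R_cellular glass = ln(165.1/120.1)/(2π×0.0439×1) = 1.154 K/W
R_total = 1.154 K/W
Q = ΔT/R_total = 107/1.154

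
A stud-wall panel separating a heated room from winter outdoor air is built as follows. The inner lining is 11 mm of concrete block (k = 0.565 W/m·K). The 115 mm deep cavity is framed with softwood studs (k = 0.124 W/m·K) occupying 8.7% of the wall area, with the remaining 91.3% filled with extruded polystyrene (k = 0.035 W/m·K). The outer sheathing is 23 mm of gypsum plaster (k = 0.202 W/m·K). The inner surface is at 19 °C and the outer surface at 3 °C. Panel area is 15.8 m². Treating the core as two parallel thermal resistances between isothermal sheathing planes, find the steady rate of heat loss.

Sheathing layers in series; stud and cavity paths in parallel between them.
R_inner = 0.011/(0.565×15.8) = 0.001232 K/W
R_stud  = 0.115/(0.124×0.087×15.8) = 0.6747 K/W
R_cav   = 0.115/(0.035×0.913×15.8) = 0.2278 K/W
1/R_core = 1/R_stud + 1/R_cav → R_core = 0.1703 K/W
R_outer = 0.023/(0.202×15.8) = 0.007206 K/W
R_total = 0.1787 K/W
Q = ΔT/R_total = 16/0.1787

Q ≈ 89.5 W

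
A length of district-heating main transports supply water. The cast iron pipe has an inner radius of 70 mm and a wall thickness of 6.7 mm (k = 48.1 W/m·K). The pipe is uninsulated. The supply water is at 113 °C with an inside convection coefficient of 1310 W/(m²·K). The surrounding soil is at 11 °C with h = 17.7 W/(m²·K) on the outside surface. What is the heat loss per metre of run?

q′ ≈ 855 W/m

Per-layer cylindrical resistances, series-summed:
R_inner film = 1/(h_i·2πr₁L) = 1/(1310×2π×0.07×1) = 0.001736 K/W
R_cast iron pipe wall = ln(76.7/70)/(2π×48.1×1) = 3.024×10^-4 K/W
R_outer film = 1/(h_o·2πr_oL) = 1/(17.7×2π×0.0767×1) = 0.1172 K/W
R_total = 0.1193 K/W
Q = ΔT/R_total = 102/0.1193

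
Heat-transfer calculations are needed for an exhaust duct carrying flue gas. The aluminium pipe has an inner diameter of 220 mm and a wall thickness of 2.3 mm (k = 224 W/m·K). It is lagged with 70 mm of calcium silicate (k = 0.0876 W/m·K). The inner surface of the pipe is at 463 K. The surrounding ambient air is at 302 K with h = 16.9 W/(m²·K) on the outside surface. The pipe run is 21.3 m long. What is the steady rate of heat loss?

For a radial system each layer contributes R = ln(r_out/r_in)/(2πkL); films add R = 1/(hA).
R_aluminium pipe wall = ln(112.3/110)/(2π×224×21.3) = 6.903×10^-7 K/W
R_calcium silicate = ln(182.3/112.3)/(2π×0.0876×21.3) = 0.04132 K/W
R_outer film = 1/(h_o·2πr_oL) = 1/(16.9×2π×0.1823×21.3) = 0.002425 K/W
R_total = 0.04375 K/W
Q = ΔT/R_total = 161/0.04375

Q ≈ 3680 W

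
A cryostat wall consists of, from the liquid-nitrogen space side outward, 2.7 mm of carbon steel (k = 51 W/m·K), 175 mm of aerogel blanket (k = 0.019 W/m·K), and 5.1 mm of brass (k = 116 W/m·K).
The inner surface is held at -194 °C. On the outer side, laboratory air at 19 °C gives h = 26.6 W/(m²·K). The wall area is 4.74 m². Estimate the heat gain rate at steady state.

Series thermal resistances:
R_carbon steel = L/(kA) = 0.0027/(51×4.74) = 1.117×10^-5 K/W
R_aerogel blanket = L/(kA) = 0.175/(0.019×4.74) = 1.943 K/W
R_brass = L/(kA) = 0.0051/(116×4.74) = 9.275×10^-6 K/W
R_outer film = 1/(h_o·A) = 1/(26.6×4.74) = 0.007931 K/W
R_total = 1.951 K/W
Q = ΔT / R_total = 213 / 1.951

Q ≈ 109 W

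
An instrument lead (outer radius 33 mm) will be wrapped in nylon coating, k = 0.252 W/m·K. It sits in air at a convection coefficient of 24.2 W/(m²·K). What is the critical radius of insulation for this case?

r_cr ≈ 10.4 mm

For a cylinder r_cr = k/h = 0.252/24.2
r_cr = 10.4 mm; since the bare radius (33 mm) is above r_cr, any added insulation will reduce heat loss.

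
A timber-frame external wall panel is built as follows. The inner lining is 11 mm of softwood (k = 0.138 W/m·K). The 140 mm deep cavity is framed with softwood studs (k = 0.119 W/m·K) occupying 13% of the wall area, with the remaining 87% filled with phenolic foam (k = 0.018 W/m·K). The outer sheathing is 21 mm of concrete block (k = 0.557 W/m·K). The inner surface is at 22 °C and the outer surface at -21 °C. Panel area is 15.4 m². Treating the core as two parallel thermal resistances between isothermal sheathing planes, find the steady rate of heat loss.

Q ≈ 143 W

Sheathing layers in series; stud and cavity paths in parallel between them.
R_inner = 0.011/(0.138×15.4) = 0.005176 K/W
R_stud  = 0.14/(0.119×0.13×15.4) = 0.5876 K/W
R_cav   = 0.14/(0.018×0.87×15.4) = 0.5805 K/W
1/R_core = 1/R_stud + 1/R_cav → R_core = 0.292 K/W
R_outer = 0.021/(0.557×15.4) = 0.002448 K/W
R_total = 0.2997 K/W
Q = ΔT/R_total = 43/0.2997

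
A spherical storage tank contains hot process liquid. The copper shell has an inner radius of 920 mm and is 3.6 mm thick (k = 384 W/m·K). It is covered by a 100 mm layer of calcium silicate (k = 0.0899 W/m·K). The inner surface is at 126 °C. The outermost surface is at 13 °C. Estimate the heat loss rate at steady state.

Q ≈ 1210 W

Radial (spherical) resistances in series:
R_copper shell = (1/0.92 − 1/0.9236)/(4π×384) = 8.78×10^-7 K/W
R_calcium silicate = (1/0.9236 − 1/1.0236)/(4π×0.0899) = 0.09363 K/W
R_total = 0.09363 K/W
Q = ΔT/R_total = 113/0.09363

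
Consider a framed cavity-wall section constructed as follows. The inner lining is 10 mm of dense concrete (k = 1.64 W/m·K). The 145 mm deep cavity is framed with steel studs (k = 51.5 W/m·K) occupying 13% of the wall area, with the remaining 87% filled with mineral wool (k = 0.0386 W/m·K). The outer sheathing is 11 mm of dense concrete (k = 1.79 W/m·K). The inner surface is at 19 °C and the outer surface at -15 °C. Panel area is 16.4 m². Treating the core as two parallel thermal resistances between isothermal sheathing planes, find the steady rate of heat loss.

Sheathing layers in series; stud and cavity paths in parallel between them.
R_inner = 0.01/(1.64×16.4) = 3.718×10^-4 K/W
R_stud  = 0.145/(51.5×0.13×16.4) = 0.001321 K/W
R_cav   = 0.145/(0.0386×0.87×16.4) = 0.2633 K/W
1/R_core = 1/R_stud + 1/R_cav → R_core = 0.001314 K/W
R_outer = 0.011/(1.79×16.4) = 3.747×10^-4 K/W
R_total = 0.002061 K/W
Q = ΔT/R_total = 34/0.002061

Q ≈ 16500 W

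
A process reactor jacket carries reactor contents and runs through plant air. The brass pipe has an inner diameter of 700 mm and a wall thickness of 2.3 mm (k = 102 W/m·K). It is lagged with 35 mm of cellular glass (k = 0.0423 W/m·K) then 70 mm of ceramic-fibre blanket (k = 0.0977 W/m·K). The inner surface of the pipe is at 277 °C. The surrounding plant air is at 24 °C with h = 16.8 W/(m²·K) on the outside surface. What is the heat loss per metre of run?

Per-layer cylindrical resistances, series-summed:
R_brass pipe wall = ln(352.3/350)/(2π×102×1) = 1.022×10^-5 K/W
R_cellular glass = ln(387.3/352.3)/(2π×0.0423×1) = 0.3564 K/W
R_ceramic-fibre blanket = ln(457.3/387.3)/(2π×0.0977×1) = 0.2706 K/W
R_outer film = 1/(h_o·2πr_oL) = 1/(16.8×2π×0.4573×1) = 0.02072 K/W
R_total = 0.6477 K/W
Q = ΔT/R_total = 253/0.6477

q′ ≈ 391 W/m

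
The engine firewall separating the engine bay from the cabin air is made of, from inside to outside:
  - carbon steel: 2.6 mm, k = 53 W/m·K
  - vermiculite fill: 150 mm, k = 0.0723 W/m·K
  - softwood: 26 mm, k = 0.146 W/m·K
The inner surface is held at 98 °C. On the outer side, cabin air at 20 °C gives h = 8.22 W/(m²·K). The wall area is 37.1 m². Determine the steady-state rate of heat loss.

Series thermal resistances:
R_carbon steel = L/(kA) = 0.0026/(53×37.1) = 1.322×10^-6 K/W
R_vermiculite fill = L/(kA) = 0.15/(0.0723×37.1) = 0.05592 K/W
R_softwood = L/(kA) = 0.026/(0.146×37.1) = 0.0048 K/W
R_outer film = 1/(h_o·A) = 1/(8.22×37.1) = 0.003279 K/W
R_total = 0.064 K/W
Q = ΔT / R_total = 78 / 0.064

Q ≈ 1220 W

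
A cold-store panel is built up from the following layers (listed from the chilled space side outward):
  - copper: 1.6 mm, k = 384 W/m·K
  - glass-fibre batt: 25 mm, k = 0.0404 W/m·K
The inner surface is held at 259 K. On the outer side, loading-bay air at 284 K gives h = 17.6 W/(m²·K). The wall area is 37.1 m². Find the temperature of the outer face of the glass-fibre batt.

Thermal resistances in series:
R_copper = L/(kA) = 0.0016/(384×37.1) = 1.123×10^-7 K/W
R_glass-fibre batt = L/(kA) = 0.025/(0.0404×37.1) = 0.01668 K/W
R_outer film = 1/(h_o·A) = 1/(17.6×37.1) = 0.001531 K/W
R_total = 0.01821 K/W;  Q = ΔT/R_total = 25/0.01821 = 1373 W
T_interface = T_inner + Q·ΣR(inner→interface) = 259 + 1370×0.01668

T ≈ 282 K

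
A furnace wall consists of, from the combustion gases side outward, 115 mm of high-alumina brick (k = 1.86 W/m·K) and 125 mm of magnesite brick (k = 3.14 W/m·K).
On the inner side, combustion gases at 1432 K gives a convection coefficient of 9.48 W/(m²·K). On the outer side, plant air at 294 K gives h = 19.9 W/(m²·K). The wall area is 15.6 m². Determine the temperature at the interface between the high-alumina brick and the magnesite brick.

Thermal resistances in series:
R_inner film = 1/(h_i·A) = 1/(9.48×15.6) = 0.006762 K/W
R_high-alumina brick = L/(kA) = 0.115/(1.86×15.6) = 0.003963 K/W
R_magnesite brick = L/(kA) = 0.125/(3.14×15.6) = 0.002552 K/W
R_outer film = 1/(h_o·A) = 1/(19.9×15.6) = 0.003221 K/W
R_total = 0.0165 K/W;  Q = ΔT/R_total = 1138/0.0165 = 68980 W
T_interface = T_inner − Q·ΣR(inner→interface) = 1432 − 69000×0.01073

T ≈ 692 K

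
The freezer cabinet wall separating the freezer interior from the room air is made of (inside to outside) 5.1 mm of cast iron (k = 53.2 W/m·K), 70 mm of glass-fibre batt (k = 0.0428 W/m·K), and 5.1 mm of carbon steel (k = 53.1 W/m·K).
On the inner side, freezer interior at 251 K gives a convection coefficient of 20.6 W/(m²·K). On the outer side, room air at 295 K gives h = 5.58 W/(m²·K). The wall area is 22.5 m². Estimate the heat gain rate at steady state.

Series thermal resistances:
R_inner film = 1/(h_i·A) = 1/(20.6×22.5) = 0.002157 K/W
R_cast iron = L/(kA) = 0.0051/(53.2×22.5) = 4.261×10^-6 K/W
R_glass-fibre batt = L/(kA) = 0.07/(0.0428×22.5) = 0.07269 K/W
R_carbon steel = L/(kA) = 0.0051/(53.1×22.5) = 4.269×10^-6 K/W
R_outer film = 1/(h_o·A) = 1/(5.58×22.5) = 0.007965 K/W
R_total = 0.08282 K/W
Q = ΔT / R_total = 44 / 0.08282

Q ≈ 531 W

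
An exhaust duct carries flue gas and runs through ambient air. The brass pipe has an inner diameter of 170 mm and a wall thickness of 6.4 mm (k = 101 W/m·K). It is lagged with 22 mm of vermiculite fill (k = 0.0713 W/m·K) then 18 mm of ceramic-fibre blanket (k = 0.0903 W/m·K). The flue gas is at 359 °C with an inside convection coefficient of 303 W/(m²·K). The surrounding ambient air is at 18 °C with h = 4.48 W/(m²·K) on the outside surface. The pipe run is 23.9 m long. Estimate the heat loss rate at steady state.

Q ≈ 8010 W

Treating each annulus and film as a series resistance:
R_inner film = 1/(h_i·2πr₁L) = 1/(303×2π×0.085×23.9) = 2.586×10^-4 K/W
R_brass pipe wall = ln(91.4/85)/(2π×101×23.9) = 4.786×10^-6 K/W
R_vermiculite fill = ln(113.4/91.4)/(2π×0.0713×23.9) = 0.02014 K/W
R_ceramic-fibre blanket = ln(131.4/113.4)/(2π×0.0903×23.9) = 0.01086 K/W
R_outer film = 1/(h_o·2πr_oL) = 1/(4.48×2π×0.1314×23.9) = 0.01131 K/W
R_total = 0.04258 K/W
Q = ΔT/R_total = 341/0.04258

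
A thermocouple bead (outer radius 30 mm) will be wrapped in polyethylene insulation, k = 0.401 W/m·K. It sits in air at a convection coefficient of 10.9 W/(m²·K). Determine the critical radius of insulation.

r_cr ≈ 73.6 mm

For a sphere r_cr = 2k/h = 2×0.401/10.9
r_cr = 73.6 mm; since the bare radius (30 mm) is below r_cr, adding a thin layer of insulation will *increase* heat loss.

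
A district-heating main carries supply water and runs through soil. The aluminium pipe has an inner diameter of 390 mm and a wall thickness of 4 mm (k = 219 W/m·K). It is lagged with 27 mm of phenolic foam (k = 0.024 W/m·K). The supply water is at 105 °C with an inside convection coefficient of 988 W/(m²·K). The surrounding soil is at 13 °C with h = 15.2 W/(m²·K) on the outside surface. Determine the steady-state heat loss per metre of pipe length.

q′ ≈ 103 W/m

Cylindrical conduction, so R = ln(r₂/r₁)/(2πkL) per layer, in series:
R_inner film = 1/(h_i·2πr₁L) = 1/(988×2π×0.195×1) = 8.261×10^-4 K/W
R_aluminium pipe wall = ln(199/195)/(2π×219×1) = 1.476×10^-5 K/W
R_phenolic foam = ln(226/199)/(2π×0.024×1) = 0.8437 K/W
R_outer film = 1/(h_o·2πr_oL) = 1/(15.2×2π×0.226×1) = 0.04633 K/W
R_total = 0.8909 K/W
Q = ΔT/R_total = 92/0.8909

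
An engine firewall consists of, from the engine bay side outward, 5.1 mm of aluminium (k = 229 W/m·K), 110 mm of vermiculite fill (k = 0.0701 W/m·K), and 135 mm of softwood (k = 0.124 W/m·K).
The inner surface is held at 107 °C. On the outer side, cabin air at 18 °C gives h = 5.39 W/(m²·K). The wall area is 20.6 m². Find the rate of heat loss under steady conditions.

Treating each layer as a thermal resistance in series:
R_aluminium = L/(kA) = 0.0051/(229×20.6) = 1.081×10^-6 K/W
R_vermiculite fill = L/(kA) = 0.11/(0.0701×20.6) = 0.07617 K/W
R_softwood = L/(kA) = 0.135/(0.124×20.6) = 0.05285 K/W
R_outer film = 1/(h_o·A) = 1/(5.39×20.6) = 0.009006 K/W
R_total = 0.138 K/W
Q = ΔT / R_total = 89 / 0.138

Q ≈ 645 W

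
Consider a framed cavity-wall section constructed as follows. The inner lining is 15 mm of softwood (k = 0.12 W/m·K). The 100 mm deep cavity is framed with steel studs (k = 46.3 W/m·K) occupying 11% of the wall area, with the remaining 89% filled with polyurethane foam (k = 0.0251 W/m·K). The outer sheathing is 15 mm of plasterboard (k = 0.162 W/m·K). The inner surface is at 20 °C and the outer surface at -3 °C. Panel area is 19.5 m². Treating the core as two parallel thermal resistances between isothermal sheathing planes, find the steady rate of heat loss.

Q ≈ 1890 W

Sheathing layers in series; stud and cavity paths in parallel between them.
R_inner = 0.015/(0.12×19.5) = 0.00641 K/W
R_stud  = 0.1/(46.3×0.11×19.5) = 0.001007 K/W
R_cav   = 0.1/(0.0251×0.89×19.5) = 0.2296 K/W
1/R_core = 1/R_stud + 1/R_cav → R_core = 0.001003 K/W
R_outer = 0.015/(0.162×19.5) = 0.004748 K/W
R_total = 0.01216 K/W
Q = ΔT/R_total = 23/0.01216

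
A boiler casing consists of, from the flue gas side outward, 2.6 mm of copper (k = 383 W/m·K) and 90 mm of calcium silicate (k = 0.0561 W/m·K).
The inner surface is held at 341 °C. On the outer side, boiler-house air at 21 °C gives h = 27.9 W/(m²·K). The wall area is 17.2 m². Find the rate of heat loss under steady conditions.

Model the wall as resistances in series:
R_copper = L/(kA) = 0.0026/(383×17.2) = 3.947×10^-7 K/W
R_calcium silicate = L/(kA) = 0.09/(0.0561×17.2) = 0.09327 K/W
R_outer film = 1/(h_o·A) = 1/(27.9×17.2) = 0.002084 K/W
R_total = 0.09536 K/W
Q = ΔT / R_total = 320 / 0.09536

Q ≈ 3360 W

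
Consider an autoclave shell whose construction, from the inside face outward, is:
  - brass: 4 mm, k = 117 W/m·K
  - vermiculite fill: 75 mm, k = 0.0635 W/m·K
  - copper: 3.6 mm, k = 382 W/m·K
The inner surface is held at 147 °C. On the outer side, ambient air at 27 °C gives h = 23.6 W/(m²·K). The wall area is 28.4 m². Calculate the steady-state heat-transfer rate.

Series thermal resistances:
R_brass = L/(kA) = 0.004/(117×28.4) = 1.204×10^-6 K/W
R_vermiculite fill = L/(kA) = 0.075/(0.0635×28.4) = 0.04159 K/W
R_copper = L/(kA) = 0.0036/(382×28.4) = 3.318×10^-7 K/W
R_outer film = 1/(h_o·A) = 1/(23.6×28.4) = 0.001492 K/W
R_total = 0.04308 K/W
Q = ΔT / R_total = 120 / 0.04308

Q ≈ 2790 W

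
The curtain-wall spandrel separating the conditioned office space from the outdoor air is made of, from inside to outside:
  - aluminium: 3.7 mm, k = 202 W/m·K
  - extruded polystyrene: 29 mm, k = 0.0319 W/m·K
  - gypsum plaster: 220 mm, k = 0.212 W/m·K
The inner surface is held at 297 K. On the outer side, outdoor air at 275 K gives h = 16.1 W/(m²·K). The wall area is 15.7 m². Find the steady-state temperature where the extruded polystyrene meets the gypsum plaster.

T ≈ 287 K

Using the resistance-network approach (series):
R_aluminium = L/(kA) = 0.0037/(202×15.7) = 1.167×10^-6 K/W
R_extruded polystyrene = L/(kA) = 0.029/(0.0319×15.7) = 0.0579 K/W
R_gypsum plaster = L/(kA) = 0.22/(0.212×15.7) = 0.0661 K/W
R_outer film = 1/(h_o·A) = 1/(16.1×15.7) = 0.003956 K/W
R_total = 0.128 K/W;  Q = ΔT/R_total = 22/0.128 = 171.9 W
T_interface = T_inner − Q·ΣR(inner→interface) = 297 − 172×0.05791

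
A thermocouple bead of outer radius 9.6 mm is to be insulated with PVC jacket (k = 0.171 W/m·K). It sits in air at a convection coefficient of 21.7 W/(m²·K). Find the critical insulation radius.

r_cr ≈ 15.8 mm

For a sphere r_cr = 2k/h = 2×0.171/21.7
r_cr = 15.8 mm; since the bare radius (9.6 mm) is below r_cr, adding a thin layer of insulation will *increase* heat loss.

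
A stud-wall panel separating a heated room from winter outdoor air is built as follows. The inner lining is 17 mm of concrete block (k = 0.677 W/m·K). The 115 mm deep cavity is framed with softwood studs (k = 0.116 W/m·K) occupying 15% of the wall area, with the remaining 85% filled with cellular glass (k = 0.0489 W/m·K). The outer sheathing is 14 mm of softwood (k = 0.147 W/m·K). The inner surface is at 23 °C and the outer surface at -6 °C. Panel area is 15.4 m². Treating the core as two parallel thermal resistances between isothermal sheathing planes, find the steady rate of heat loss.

Q ≈ 216 W

Sheathing layers in series; stud and cavity paths in parallel between them.
R_inner = 0.017/(0.677×15.4) = 0.001631 K/W
R_stud  = 0.115/(0.116×0.15×15.4) = 0.4292 K/W
R_cav   = 0.115/(0.0489×0.85×15.4) = 0.1797 K/W
1/R_core = 1/R_stud + 1/R_cav → R_core = 0.1266 K/W
R_outer = 0.014/(0.147×15.4) = 0.006184 K/W
R_total = 0.1345 K/W
Q = ΔT/R_total = 29/0.1345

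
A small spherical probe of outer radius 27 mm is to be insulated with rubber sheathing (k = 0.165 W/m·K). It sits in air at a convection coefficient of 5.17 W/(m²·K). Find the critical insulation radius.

r_cr ≈ 63.8 mm

For a sphere r_cr = 2k/h = 2×0.165/5.17
r_cr = 63.8 mm; since the bare radius (27 mm) is below r_cr, adding a thin layer of insulation will *increase* heat loss.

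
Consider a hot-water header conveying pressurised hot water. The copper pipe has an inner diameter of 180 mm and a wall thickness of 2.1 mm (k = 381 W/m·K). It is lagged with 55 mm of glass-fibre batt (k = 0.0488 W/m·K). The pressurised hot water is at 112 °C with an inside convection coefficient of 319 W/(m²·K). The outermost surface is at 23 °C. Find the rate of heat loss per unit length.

Radial resistances (cylindrical: R_cond = ln(r_o/r_i)/(2πkL), R_conv = 1/(h·2πrL)):
R_inner film = 1/(h_i·2πr₁L) = 1/(319×2π×0.09×1) = 0.005544 K/W
R_copper pipe wall = ln(92.1/90)/(2π×381×1) = 9.635×10^-6 K/W
R_glass-fibre batt = ln(147.1/92.1)/(2π×0.0488×1) = 1.527 K/W
R_total = 1.533 K/W
Q = ΔT/R_total = 89/1.533

q′ ≈ 58.1 W/m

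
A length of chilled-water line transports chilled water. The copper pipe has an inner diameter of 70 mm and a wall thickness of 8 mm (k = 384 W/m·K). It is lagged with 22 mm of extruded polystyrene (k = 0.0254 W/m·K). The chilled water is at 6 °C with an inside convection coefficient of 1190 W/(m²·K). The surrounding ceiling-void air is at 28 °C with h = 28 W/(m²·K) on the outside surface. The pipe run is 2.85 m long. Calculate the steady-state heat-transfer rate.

For a radial system each layer contributes R = ln(r_out/r_in)/(2πkL); films add R = 1/(hA).
R_inner film = 1/(h_i·2πr₁L) = 1/(1190×2π×0.035×2.85) = 0.001341 K/W
R_copper pipe wall = ln(43/35)/(2π×384×2.85) = 2.994×10^-5 K/W
R_extruded polystyrene = ln(65/43)/(2π×0.0254×2.85) = 0.9084 K/W
R_outer film = 1/(h_o·2πr_oL) = 1/(28×2π×0.065×2.85) = 0.03068 K/W
R_total = 0.9405 K/W
Q = ΔT/R_total = 22/0.9405

Q ≈ 23.4 W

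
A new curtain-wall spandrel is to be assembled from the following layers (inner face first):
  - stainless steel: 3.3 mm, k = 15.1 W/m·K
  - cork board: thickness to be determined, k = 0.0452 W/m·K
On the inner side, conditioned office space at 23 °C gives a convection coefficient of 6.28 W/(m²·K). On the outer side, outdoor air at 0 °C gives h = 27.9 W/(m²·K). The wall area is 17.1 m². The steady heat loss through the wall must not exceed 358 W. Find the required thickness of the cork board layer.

L ≈ 40.8 mm

Using the resistance-network approach (series):
R_inner film = 1/(h_i·A) = 1/(6.28×17.1) = 0.009312 K/W
R_stainless steel = L/(kA) = 0.0033/(15.1×17.1) = 1.278×10^-5 K/W
R_outer film = 1/(h_o·A) = 1/(27.9×17.1) = 0.002096 K/W
Sum of the known resistances R_other = 0.01142 K/W
Required total resistance R_tot = ΔT/Q_allow = 23/358 = 0.06425 K/W
R_cork board = R_tot − R_other = 0.05282 K/W
L = R·k·A = 0.05282×0.0452×17.1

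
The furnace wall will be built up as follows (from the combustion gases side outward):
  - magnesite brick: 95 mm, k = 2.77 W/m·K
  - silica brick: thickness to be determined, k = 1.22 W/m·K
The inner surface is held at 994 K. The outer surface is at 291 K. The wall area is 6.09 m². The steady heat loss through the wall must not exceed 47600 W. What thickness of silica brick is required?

Thermal resistances in series:
R_magnesite brick = L/(kA) = 0.095/(2.77×6.09) = 0.005632 K/W
Sum of the known resistances R_other = 0.005632 K/W
Required total resistance R_tot = ΔT/Q_allow = 703/47600 = 0.01477 K/W
R_silica brick = R_tot − R_other = 0.009137 K/W
L = R·k·A = 0.009137×1.22×6.09

L ≈ 67.9 mm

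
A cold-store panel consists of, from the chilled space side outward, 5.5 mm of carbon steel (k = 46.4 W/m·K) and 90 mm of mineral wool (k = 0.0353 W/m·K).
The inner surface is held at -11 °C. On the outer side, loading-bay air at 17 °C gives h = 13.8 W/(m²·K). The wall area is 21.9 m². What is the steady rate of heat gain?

Series thermal resistances:
R_carbon steel = L/(kA) = 0.0055/(46.4×21.9) = 5.413×10^-6 K/W
R_mineral wool = L/(kA) = 0.09/(0.0353×21.9) = 0.1164 K/W
R_outer film = 1/(h_o·A) = 1/(13.8×21.9) = 0.003309 K/W
R_total = 0.1197 K/W
Q = ΔT / R_total = 28 / 0.1197

Q ≈ 234 W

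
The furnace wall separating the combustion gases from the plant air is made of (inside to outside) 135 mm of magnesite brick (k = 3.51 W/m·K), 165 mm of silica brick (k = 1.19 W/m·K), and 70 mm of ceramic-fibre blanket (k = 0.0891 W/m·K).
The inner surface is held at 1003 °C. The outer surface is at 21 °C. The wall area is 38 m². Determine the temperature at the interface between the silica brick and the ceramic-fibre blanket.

T ≈ 822 °C

Thermal resistances in series:
R_magnesite brick = L/(kA) = 0.135/(3.51×38) = 0.001012 K/W
R_silica brick = L/(kA) = 0.165/(1.19×38) = 0.003649 K/W
R_ceramic-fibre blanket = L/(kA) = 0.07/(0.0891×38) = 0.02067 K/W
R_total = 0.02534 K/W;  Q = ΔT/R_total = 982/0.02534 = 38760 W
T_interface = T_inner − Q·ΣR(inner→interface) = 1003 − 38800×0.004661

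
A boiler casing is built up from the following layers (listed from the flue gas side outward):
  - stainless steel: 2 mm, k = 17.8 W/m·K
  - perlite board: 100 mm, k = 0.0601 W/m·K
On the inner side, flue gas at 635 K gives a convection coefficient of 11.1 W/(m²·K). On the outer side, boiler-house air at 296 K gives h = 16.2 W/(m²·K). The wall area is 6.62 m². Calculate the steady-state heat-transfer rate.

Q ≈ 1240 W

Series thermal resistances:
R_inner film = 1/(h_i·A) = 1/(11.1×6.62) = 0.01361 K/W
R_stainless steel = L/(kA) = 0.002/(17.8×6.62) = 1.697×10^-5 K/W
R_perlite board = L/(kA) = 0.1/(0.0601×6.62) = 0.2513 K/W
R_outer film = 1/(h_o·A) = 1/(16.2×6.62) = 0.009325 K/W
R_total = 0.2743 K/W
Q = ΔT / R_total = 339 / 0.2743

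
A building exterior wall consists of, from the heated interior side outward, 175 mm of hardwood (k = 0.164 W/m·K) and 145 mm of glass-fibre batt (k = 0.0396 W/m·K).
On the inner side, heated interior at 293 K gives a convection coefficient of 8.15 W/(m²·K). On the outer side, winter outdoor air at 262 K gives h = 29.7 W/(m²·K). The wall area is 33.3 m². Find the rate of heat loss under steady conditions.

Q ≈ 211 W

Treating each layer as a thermal resistance in series:
R_inner film = 1/(h_i·A) = 1/(8.15×33.3) = 0.003685 K/W
R_hardwood = L/(kA) = 0.175/(0.164×33.3) = 0.03204 K/W
R_glass-fibre batt = L/(kA) = 0.145/(0.0396×33.3) = 0.11 K/W
R_outer film = 1/(h_o·A) = 1/(29.7×33.3) = 0.001011 K/W
R_total = 0.1467 K/W
Q = ΔT / R_total = 31 / 0.1467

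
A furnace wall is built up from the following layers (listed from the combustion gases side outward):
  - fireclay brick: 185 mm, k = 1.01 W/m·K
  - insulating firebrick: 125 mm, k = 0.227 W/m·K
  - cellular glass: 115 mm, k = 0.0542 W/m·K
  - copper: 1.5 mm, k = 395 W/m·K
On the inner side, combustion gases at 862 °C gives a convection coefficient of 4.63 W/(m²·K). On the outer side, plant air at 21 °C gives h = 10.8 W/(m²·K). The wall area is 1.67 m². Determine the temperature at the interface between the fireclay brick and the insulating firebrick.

T ≈ 756 °C

Treating each layer as a thermal resistance in series:
R_inner film = 1/(h_i·A) = 1/(4.63×1.67) = 0.1293 K/W
R_fireclay brick = L/(kA) = 0.185/(1.01×1.67) = 0.1097 K/W
R_insulating firebrick = L/(kA) = 0.125/(0.227×1.67) = 0.3297 K/W
R_cellular glass = L/(kA) = 0.115/(0.0542×1.67) = 1.271 K/W
R_copper = L/(kA) = 0.0015/(395×1.67) = 2.274×10^-6 K/W
R_outer film = 1/(h_o·A) = 1/(10.8×1.67) = 0.05544 K/W
R_total = 1.895 K/W;  Q = ΔT/R_total = 841/1.895 = 443.9 W
T_interface = T_inner − Q·ΣR(inner→interface) = 862 − 444×0.239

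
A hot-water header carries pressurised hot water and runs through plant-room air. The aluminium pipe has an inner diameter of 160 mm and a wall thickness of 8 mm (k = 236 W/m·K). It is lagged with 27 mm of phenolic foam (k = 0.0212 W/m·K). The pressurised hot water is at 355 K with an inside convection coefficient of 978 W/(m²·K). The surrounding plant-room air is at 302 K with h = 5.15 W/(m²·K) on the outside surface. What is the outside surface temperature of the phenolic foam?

T ≈ 308 K

Treating each annulus and film as a series resistance:
R_inner film = 1/(h_i·2πr₁L) = 1/(978×2π×0.08×1) = 0.002034 K/W
R_aluminium pipe wall = ln(88/80)/(2π×236×1) = 6.428×10^-5 K/W
R_phenolic foam = ln(115/88)/(2π×0.0212×1) = 2.009 K/W
R_outer film = 1/(h_o·2πr_oL) = 1/(5.15×2π×0.115×1) = 0.2687 K/W
R_total = 2.28 K/W
Q = ΔT/R_total = 53/2.28
Q = 23.2 W/m
T_interface = T_inner − Q·ΣR(inner→interface) = 355 − 23.2×2.011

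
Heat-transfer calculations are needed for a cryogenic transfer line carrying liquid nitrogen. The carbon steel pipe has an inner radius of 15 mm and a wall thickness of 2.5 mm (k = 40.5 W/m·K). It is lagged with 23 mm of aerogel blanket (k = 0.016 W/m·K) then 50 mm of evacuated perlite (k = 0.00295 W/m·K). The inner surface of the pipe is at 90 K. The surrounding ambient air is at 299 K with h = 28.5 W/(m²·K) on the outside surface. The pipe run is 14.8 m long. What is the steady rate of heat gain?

Per-layer cylindrical resistances, series-summed:
R_carbon steel pipe wall = ln(17.5/15)/(2π×40.5×14.8) = 4.093×10^-5 K/W
R_aerogel blanket = ln(40.5/17.5)/(2π×0.016×14.8) = 0.564 K/W
R_evacuated perlite = ln(90.5/40.5)/(2π×0.00295×14.8) = 2.931 K/W
R_outer film = 1/(h_o·2πr_oL) = 1/(28.5×2π×0.0905×14.8) = 0.004169 K/W
R_total = 3.499 K/W
Q = ΔT/R_total = 209/3.499

Q ≈ 59.7 W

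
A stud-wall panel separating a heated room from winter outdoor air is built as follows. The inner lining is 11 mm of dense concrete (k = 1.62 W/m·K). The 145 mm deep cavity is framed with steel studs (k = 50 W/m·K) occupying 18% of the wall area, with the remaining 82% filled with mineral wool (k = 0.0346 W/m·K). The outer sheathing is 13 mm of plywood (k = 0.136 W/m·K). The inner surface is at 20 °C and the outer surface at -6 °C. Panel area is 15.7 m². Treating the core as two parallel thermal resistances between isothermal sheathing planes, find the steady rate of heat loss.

Q ≈ 3450 W

Sheathing layers in series; stud and cavity paths in parallel between them.
R_inner = 0.011/(1.62×15.7) = 4.325×10^-4 K/W
R_stud  = 0.145/(50×0.18×15.7) = 0.001026 K/W
R_cav   = 0.145/(0.0346×0.82×15.7) = 0.3255 K/W
1/R_core = 1/R_stud + 1/R_cav → R_core = 0.001023 K/W
R_outer = 0.013/(0.136×15.7) = 0.006088 K/W
R_total = 0.007544 K/W
Q = ΔT/R_total = 26/0.007544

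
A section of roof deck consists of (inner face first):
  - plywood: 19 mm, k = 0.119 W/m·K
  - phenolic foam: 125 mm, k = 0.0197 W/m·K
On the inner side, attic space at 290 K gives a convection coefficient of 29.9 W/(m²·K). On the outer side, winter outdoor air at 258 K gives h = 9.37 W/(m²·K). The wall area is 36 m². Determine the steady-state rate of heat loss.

Q ≈ 173 W

Thermal resistances in series:
R_inner film = 1/(h_i·A) = 1/(29.9×36) = 9.29×10^-4 K/W
R_plywood = L/(kA) = 0.019/(0.119×36) = 0.004435 K/W
R_phenolic foam = L/(kA) = 0.125/(0.0197×36) = 0.1763 K/W
R_outer film = 1/(h_o·A) = 1/(9.37×36) = 0.002965 K/W
R_total = 0.1846 K/W
Q = ΔT / R_total = 32 / 0.1846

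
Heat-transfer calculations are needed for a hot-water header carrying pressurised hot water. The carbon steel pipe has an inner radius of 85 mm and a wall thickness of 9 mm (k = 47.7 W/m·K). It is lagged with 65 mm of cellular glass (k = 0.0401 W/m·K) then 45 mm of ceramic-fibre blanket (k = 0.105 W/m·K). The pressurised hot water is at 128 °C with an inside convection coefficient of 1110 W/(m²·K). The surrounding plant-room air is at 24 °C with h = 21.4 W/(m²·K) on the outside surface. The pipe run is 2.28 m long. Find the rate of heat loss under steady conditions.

Per-layer cylindrical resistances, series-summed:
R_inner film = 1/(h_i·2πr₁L) = 1/(1110×2π×0.085×2.28) = 7.398×10^-4 K/W
R_carbon steel pipe wall = ln(94/85)/(2π×47.7×2.28) = 1.473×10^-4 K/W
R_cellular glass = ln(159/94)/(2π×0.0401×2.28) = 0.915 K/W
R_ceramic-fibre blanket = ln(204/159)/(2π×0.105×2.28) = 0.1657 K/W
R_outer film = 1/(h_o·2πr_oL) = 1/(21.4×2π×0.204×2.28) = 0.01599 K/W
R_total = 1.098 K/W
Q = ΔT/R_total = 104/1.098

Q ≈ 94.8 W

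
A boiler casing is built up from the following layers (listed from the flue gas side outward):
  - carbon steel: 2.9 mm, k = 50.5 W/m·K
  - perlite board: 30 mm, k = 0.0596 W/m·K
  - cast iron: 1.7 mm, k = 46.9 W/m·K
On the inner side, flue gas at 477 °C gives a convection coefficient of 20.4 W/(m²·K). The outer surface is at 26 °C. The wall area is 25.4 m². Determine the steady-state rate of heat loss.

Q ≈ 20700 W

Series thermal resistances:
R_inner film = 1/(h_i·A) = 1/(20.4×25.4) = 0.00193 K/W
R_carbon steel = L/(kA) = 0.0029/(50.5×25.4) = 2.261×10^-6 K/W
R_perlite board = L/(kA) = 0.03/(0.0596×25.4) = 0.01982 K/W
R_cast iron = L/(kA) = 0.0017/(46.9×25.4) = 1.427×10^-6 K/W
R_total = 0.02175 K/W
Q = ΔT / R_total = 451 / 0.02175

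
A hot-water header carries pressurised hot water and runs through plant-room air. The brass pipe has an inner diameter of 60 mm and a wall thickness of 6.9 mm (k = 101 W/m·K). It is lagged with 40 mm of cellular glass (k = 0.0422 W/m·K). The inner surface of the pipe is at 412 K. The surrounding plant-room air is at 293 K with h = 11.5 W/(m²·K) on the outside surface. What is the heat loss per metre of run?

Radial resistances (cylindrical: R_cond = ln(r_o/r_i)/(2πkL), R_conv = 1/(h·2πrL)):
R_brass pipe wall = ln(36.9/30)/(2π×101×1) = 3.262×10^-4 K/W
R_cellular glass = ln(76.9/36.9)/(2π×0.0422×1) = 2.769 K/W
R_outer film = 1/(h_o·2πr_oL) = 1/(11.5×2π×0.0769×1) = 0.18 K/W
R_total = 2.95 K/W
Q = ΔT/R_total = 119/2.95

q′ ≈ 40.3 W/m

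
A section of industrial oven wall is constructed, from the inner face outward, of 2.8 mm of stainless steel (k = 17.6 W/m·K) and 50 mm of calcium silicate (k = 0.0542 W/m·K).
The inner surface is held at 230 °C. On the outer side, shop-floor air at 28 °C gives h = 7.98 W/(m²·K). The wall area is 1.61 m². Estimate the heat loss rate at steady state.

Q ≈ 310 W

Model the wall as resistances in series:
R_stainless steel = L/(kA) = 0.0028/(17.6×1.61) = 9.881×10^-5 K/W
R_calcium silicate = L/(kA) = 0.05/(0.0542×1.61) = 0.573 K/W
R_outer film = 1/(h_o·A) = 1/(7.98×1.61) = 0.07783 K/W
R_total = 0.6509 K/W
Q = ΔT / R_total = 202 / 0.6509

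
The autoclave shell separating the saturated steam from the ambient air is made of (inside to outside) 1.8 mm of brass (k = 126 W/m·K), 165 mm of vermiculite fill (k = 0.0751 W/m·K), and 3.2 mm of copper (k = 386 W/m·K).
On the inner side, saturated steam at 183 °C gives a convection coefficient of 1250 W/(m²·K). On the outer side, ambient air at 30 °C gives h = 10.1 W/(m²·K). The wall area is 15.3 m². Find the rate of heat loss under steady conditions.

Q ≈ 1020 W

Model the wall as resistances in series:
R_inner film = 1/(h_i·A) = 1/(1250×15.3) = 5.229×10^-5 K/W
R_brass = L/(kA) = 0.0018/(126×15.3) = 9.337×10^-7 K/W
R_vermiculite fill = L/(kA) = 0.165/(0.0751×15.3) = 0.1436 K/W
R_copper = L/(kA) = 0.0032/(386×15.3) = 5.418×10^-7 K/W
R_outer film = 1/(h_o·A) = 1/(10.1×15.3) = 0.006471 K/W
R_total = 0.1501 K/W
Q = ΔT / R_total = 153 / 0.1501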